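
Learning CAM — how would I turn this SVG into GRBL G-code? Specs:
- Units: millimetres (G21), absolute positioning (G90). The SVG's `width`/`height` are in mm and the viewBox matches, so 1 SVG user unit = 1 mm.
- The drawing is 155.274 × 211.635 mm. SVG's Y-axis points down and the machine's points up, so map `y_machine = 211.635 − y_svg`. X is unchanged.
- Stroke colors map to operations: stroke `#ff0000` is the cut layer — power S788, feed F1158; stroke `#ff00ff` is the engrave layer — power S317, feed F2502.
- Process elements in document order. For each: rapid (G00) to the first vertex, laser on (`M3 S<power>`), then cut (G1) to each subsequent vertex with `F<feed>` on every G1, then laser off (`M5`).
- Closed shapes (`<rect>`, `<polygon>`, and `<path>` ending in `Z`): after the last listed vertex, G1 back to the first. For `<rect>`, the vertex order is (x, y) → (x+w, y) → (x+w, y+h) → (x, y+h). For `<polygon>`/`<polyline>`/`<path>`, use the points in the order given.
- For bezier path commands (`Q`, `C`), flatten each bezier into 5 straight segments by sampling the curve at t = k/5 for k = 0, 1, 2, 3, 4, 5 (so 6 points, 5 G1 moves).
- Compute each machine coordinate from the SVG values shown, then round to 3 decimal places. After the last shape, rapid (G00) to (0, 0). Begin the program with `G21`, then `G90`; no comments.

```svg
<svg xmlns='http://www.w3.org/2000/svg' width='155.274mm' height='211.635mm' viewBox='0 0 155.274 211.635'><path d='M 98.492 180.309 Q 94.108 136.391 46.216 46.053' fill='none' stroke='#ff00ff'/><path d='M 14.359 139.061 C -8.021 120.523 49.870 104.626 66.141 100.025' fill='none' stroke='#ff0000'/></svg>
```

1 u = 1 mm; y_m = 211.635 − y.

[1] `<path>` quadratic bezier, #ff00ff→engrave S317 F2502: (98.492,31.326) → (94.998,50.750) → (88.024,73.888) → (77.568,100.739) → (63.632,131.304) → (46.216,165.582)

[2] `<path>` cubic bezier, #ff0000→cut S788 F1158: (14.359,72.574) → (9.588,83.311) → (18.232,92.998) → (34.439,101.221) → (52.359,107.563) → (66.141,111.610)

G21
G90
G00 X98.492 Y31.326
M3 S317
G1 X94.998 Y50.750 F2502
G1 X88.024 Y73.888 F2502
G1 X77.568 Y100.739 F2502
G1 X63.632 Y131.304 F2502
G1 X46.216 Y165.582 F2502
M5
G00 X14.359 Y72.574
M3 S788
G1 X9.588 Y83.311 F1158
G1 X18.232 Y92.998 F1158
G1 X34.439 Y101.221 F1158
G1 X52.359 Y107.563 F1158
G1 X66.141 Y111.610 F1158
M5
G00 X0.000 Y0.000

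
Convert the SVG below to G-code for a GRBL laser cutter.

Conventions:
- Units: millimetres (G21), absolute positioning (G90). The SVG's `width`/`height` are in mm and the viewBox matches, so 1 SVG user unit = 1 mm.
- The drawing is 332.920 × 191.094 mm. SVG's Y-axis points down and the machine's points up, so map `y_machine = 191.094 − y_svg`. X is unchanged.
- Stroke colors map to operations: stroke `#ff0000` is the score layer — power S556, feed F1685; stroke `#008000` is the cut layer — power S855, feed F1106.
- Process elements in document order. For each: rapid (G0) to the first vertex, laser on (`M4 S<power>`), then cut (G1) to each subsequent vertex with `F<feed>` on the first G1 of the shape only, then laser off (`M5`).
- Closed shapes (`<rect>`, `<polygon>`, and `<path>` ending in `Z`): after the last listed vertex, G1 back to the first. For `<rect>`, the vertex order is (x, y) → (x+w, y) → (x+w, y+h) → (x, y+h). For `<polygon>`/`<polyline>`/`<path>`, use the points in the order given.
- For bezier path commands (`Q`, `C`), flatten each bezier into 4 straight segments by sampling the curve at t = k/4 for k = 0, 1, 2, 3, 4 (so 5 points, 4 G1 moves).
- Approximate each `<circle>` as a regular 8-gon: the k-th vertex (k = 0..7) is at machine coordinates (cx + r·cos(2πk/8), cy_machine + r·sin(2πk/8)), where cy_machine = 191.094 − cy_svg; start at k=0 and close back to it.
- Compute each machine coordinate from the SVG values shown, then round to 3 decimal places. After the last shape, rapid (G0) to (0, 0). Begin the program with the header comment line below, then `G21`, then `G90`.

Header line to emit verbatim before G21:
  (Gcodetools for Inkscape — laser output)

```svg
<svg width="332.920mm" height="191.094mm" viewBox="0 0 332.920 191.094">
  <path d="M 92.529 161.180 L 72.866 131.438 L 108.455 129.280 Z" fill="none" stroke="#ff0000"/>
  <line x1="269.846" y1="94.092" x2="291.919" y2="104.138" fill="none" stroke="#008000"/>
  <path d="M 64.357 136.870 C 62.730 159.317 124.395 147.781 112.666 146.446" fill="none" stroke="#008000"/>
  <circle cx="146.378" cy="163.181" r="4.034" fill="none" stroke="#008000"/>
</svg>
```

(Gcodetools for Inkscape — laser output)
G21
G90
G0 X92.529 Y29.914
M4 S556
G1 X72.866 Y59.656 F1685
G1 X108.455 Y61.814
G1 X92.529 Y29.914
M5
G0 X269.846 Y97.002
M4 S855
G1 X291.919 Y86.956 F1106
M5
G0 X64.357 Y54.224
M4 S855
G1 X72.868 Y43.070 F1106
G1 X92.300 Y40.518
G1 X109.837 Y42.424
G1 X112.666 Y44.648
M5
G0 X150.412 Y27.913
M4 S855
G1 X149.230 Y30.765 F1106
G1 X146.378 Y31.947
G1 X143.526 Y30.765
G1 X142.344 Y27.913
G1 X143.526 Y25.061
G1 X146.378 Y23.879
G1 X149.230 Y25.061
G1 X150.412 Y27.913
M5
G0 X0.000 Y0.000

Since the viewBox matches the mm dimensions, user units are millimetres directly. The only transform is the Y-flip y_m = 191.094 − y_svg.

Shape 1 is a regular polygon drawn with `<path>`. Its stroke #ff0000 means score at S556, F1685. After flipping Y the toolpath is (92.529,29.914) → (72.866,59.656) → (108.455,61.814) → (92.529,29.914), returning to the start.

Shape 2 is a line segment drawn with `<line>`. Its stroke #008000 means cut at S855, F1106. After flipping Y the toolpath is (269.846,97.002) → (291.919,86.956).

Shape 3 is a cubic bezier drawn with `<path>`. Its stroke #008000 means cut at S855, F1106. After flipping Y the toolpath is (64.357,54.224) → (72.868,43.070) → (92.300,40.518) → (109.837,42.424) → (112.666,44.648).

Shape 4 is a circle drawn with `<circle>`. Its stroke #008000 means cut at S855, F1106. After flipping Y the toolpath is (150.412,27.913) → (149.230,30.765) → (146.378,31.947) → (143.526,30.765) → (142.344,27.913) → (143.526,25.061) → (146.378,23.879) → (149.230,25.061) → (150.412,27.913), returning to the start.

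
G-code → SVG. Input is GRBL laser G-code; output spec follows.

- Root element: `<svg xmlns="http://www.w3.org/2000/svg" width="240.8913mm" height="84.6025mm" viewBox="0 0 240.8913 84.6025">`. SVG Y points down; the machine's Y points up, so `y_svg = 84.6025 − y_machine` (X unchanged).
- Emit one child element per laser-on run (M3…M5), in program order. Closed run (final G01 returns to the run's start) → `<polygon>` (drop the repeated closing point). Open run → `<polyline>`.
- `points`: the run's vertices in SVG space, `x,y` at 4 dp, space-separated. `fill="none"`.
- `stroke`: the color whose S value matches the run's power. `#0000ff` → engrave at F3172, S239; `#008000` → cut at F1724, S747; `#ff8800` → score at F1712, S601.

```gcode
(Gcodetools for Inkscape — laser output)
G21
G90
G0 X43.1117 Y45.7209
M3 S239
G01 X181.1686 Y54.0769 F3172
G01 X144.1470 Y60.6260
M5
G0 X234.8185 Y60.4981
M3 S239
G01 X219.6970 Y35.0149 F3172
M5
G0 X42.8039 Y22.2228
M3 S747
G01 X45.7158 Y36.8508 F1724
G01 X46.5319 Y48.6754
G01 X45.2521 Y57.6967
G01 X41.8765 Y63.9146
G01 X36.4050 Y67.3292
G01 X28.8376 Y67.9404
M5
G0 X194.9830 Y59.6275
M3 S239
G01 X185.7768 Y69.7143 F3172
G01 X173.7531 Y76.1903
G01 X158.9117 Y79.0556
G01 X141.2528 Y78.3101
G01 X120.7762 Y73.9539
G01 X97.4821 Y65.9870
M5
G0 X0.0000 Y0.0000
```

<svg xmlns="http://www.w3.org/2000/svg" width="240.8913mm" height="84.6025mm" viewBox="0 0 240.8913 84.6025">
  <polyline points="43.1117,38.8816 181.1686,30.5256 144.1470,23.9765" fill="none" stroke="#0000ff"/>
  <polyline points="234.8185,24.1044 219.6970,49.5876" fill="none" stroke="#0000ff"/>
  <polyline points="42.8039,62.3797 45.7158,47.7517 46.5319,35.9271 45.2521,26.9058 41.8765,20.6879 36.4050,17.2733 28.8376,16.6621" fill="none" stroke="#008000"/>
  <polyline points="194.9830,24.9750 185.7768,14.8882 173.7531,8.4122 158.9117,5.5469 141.2528,6.2924 120.7762,10.6486 97.4821,18.6155" fill="none" stroke="#0000ff"/>
</svg>

Each laser-on run becomes one SVG element. Flip Y back into SVG space with y_svg = 84.6025 − y_machine.

Run 1: the run's S239 means `#0000ff` (engrave). The run is open, so emit a `<polyline>` with points (Y-flipped): 43.1117,38.8816 181.1686,30.5256 144.1470,23.9765.

Run 2: the run's S239 means `#0000ff` (engrave). The run is open, so emit a `<polyline>` with points (Y-flipped): 234.8185,24.1044 219.6970,49.5876.

Run 3: power S747 maps to stroke `#008000` (cut). The run is open, so emit a `<polyline>` with points (Y-flipped): 42.8039,62.3797 45.7158,47.7517 46.5319,35.9271 45.2521,26.9058 41.8765,20.6879 36.4050,17.2733 28.8376,16.6621.

Run 4: the run's S239 means `#0000ff` (engrave). The run is open, so emit a `<polyline>` with points (Y-flipped): 194.9830,24.9750 185.7768,14.8882 173.7531,8.4122 158.9117,5.5469 141.2528,6.2924 120.7762,10.6486 97.4821,18.6155.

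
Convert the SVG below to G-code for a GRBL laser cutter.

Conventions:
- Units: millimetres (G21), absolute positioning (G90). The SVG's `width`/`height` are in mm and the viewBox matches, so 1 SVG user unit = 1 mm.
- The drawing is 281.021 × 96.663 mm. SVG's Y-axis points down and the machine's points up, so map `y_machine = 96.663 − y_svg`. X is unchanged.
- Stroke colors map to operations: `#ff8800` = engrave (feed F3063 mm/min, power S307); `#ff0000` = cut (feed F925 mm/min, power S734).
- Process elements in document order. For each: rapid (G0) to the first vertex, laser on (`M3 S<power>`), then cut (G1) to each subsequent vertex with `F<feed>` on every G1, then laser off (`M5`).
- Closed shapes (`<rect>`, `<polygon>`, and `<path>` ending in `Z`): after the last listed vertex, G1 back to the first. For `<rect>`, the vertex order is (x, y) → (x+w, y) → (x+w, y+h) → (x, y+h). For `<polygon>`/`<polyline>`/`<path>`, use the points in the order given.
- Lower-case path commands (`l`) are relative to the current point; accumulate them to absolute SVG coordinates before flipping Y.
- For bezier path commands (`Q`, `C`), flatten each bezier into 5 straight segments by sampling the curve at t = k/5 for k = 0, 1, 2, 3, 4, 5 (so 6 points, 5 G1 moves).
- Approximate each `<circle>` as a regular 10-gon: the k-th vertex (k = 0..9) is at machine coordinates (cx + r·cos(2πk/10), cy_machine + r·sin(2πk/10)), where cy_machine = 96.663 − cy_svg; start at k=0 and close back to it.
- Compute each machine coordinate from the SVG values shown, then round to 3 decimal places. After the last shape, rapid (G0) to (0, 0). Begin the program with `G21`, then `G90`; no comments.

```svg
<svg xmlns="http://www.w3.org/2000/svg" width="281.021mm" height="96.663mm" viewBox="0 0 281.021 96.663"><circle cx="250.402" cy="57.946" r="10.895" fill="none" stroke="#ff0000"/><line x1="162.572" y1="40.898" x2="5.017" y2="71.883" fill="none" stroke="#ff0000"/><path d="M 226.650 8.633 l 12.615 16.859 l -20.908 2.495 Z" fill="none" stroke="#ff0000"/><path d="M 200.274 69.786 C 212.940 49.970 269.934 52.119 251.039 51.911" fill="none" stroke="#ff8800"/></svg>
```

1 u = 1 mm; y_m = 96.663 − y.

[1] `<circle>` circle, #ff0000→cut S734 F925: (261.297,38.717) → (259.216,45.121) → (253.769,49.079) → (247.035,49.079) → (241.588,45.121) → (239.507,38.717) → (241.588,32.313) → (247.035,28.355) → (253.769,28.355) → (259.216,32.313) → (261.297,38.717) (closed)

[2] `<line>` line segment, #ff0000→cut S734 F925: (162.572,55.765) → (5.017,24.780)

[3] `<path>` regular polygon, #ff0000→cut S734 F925: (226.650,88.030) → (239.265,71.171) → (218.357,68.676) → (226.650,88.030) (closed)

[4] `<path>` cubic bezier, #ff8800→engrave S307 F3063: (200.274,26.877) → (212.231,36.325) → (229.057,41.670) → (244.980,44.077) → (254.231,44.715) → (251.039,44.752)

G21
G90
G0 X261.297 Y38.717
M3 S734
G1 X259.216 Y45.121 F925
G1 X253.769 Y49.079 F925
G1 X247.035 Y49.079 F925
G1 X241.588 Y45.121 F925
G1 X239.507 Y38.717 F925
G1 X241.588 Y32.313 F925
G1 X247.035 Y28.355 F925
G1 X253.769 Y28.355 F925
G1 X259.216 Y32.313 F925
G1 X261.297 Y38.717 F925
M5
G0 X162.572 Y55.765
M3 S734
G1 X5.017 Y24.780 F925
M5
G0 X226.650 Y88.030
M3 S734
G1 X239.265 Y71.171 F925
G1 X218.357 Y68.676 F925
G1 X226.650 Y88.030 F925
M5
G0 X200.274 Y26.877
M3 S307
G1 X212.231 Y36.325 F3063
G1 X229.057 Y41.670 F3063
G1 X244.980 Y44.077 F3063
G1 X254.231 Y44.715 F3063
G1 X251.039 Y44.752 F3063
M5
G0 X0.000 Y0.000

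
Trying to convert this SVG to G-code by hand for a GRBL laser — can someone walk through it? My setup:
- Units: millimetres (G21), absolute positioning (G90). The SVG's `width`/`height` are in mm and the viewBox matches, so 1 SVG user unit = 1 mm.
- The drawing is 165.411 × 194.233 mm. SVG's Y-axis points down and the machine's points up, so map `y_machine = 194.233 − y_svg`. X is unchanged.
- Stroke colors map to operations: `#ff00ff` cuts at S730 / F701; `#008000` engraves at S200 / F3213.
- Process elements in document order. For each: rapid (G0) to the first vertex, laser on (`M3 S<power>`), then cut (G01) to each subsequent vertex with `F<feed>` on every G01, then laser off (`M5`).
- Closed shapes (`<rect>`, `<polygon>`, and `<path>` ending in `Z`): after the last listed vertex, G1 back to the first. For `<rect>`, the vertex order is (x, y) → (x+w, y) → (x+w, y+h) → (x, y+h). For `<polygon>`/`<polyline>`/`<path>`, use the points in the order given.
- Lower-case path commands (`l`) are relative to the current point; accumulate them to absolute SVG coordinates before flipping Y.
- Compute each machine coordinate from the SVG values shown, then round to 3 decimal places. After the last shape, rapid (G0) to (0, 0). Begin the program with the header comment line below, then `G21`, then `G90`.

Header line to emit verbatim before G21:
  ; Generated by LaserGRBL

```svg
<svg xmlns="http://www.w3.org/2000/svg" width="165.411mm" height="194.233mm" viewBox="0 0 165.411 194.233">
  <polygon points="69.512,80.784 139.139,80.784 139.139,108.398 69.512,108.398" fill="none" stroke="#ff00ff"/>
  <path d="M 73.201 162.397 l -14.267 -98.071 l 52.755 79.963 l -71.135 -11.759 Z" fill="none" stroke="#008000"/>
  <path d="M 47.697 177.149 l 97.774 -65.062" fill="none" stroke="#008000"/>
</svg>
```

Since the viewBox matches the mm dimensions, user units are millimetres directly. The only transform is the Y-flip y_m = 194.233 − y_svg.

Shape 1 is a rectangle drawn with `<polygon>`. Its stroke #ff00ff means cut at S730, F701. After flipping Y the toolpath is (69.512,113.449) → (139.139,113.449) → (139.139,85.835) → (69.512,85.835) → (69.512,113.449), returning to the start.

Shape 2 is a closed polygon drawn with `<path>`. Its stroke #008000 means engrave at S200, F3213. After flipping Y the toolpath is (73.201,31.836) → (58.934,129.907) → (111.689,49.944) → (40.554,61.703) → (73.201,31.836), returning to the start.

Shape 3 is a line segment drawn with `<path>`. Its stroke #008000 means engrave at S200, F3213. After flipping Y the toolpath is (47.697,17.084) → (145.471,82.146).

; Generated by LaserGRBL
G21
G90
G0 X69.512 Y113.449
M3 S730
G01 X139.139 Y113.449 F701
G01 X139.139 Y85.835 F701
G01 X69.512 Y85.835 F701
G01 X69.512 Y113.449 F701
M5
G0 X73.201 Y31.836
M3 S200
G01 X58.934 Y129.907 F3213
G01 X111.689 Y49.944 F3213
G01 X40.554 Y61.703 F3213
G01 X73.201 Y31.836 F3213
M5
G0 X47.697 Y17.084
M3 S200
G01 X145.471 Y82.146 F3213
M5
G0 X0.000 Y0.000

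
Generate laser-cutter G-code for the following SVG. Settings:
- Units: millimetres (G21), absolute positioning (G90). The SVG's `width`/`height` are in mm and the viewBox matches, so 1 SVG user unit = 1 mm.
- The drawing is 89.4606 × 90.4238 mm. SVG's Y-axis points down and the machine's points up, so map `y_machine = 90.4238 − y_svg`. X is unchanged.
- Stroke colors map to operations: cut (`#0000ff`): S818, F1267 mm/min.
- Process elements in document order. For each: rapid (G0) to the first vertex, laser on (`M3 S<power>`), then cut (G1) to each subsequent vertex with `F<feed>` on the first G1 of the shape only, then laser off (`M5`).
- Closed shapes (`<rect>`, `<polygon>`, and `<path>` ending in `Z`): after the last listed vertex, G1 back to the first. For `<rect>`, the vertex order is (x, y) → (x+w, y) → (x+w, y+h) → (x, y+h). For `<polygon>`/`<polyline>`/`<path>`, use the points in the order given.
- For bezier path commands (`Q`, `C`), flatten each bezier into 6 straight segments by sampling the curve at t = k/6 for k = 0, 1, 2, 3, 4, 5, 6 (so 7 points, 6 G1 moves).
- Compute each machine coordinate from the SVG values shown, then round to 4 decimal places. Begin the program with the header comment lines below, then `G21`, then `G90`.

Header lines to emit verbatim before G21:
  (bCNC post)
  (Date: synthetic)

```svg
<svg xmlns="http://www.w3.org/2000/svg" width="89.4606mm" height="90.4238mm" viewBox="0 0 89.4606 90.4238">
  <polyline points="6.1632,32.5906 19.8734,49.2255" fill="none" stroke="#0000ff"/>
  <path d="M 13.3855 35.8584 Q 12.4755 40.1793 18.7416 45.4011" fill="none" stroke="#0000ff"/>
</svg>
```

1 u = 1 mm; y_m = 90.4238 − y.

[1] `<polyline>` line segment, #0000ff→cut S818 F1267: (6.1632,57.8332) → (19.8734,41.1983)

[2] `<path>` quadratic bezier, #0000ff→cut S818 F1267: (13.3855,54.5654) → (13.2815,53.1001) → (13.5762,51.5847) → (14.2695,50.0193) → (15.3615,48.4038) → (16.8522,46.7383) → (18.7416,45.0227)

(bCNC post)
(Date: synthetic)
G21
G90
G0 X6.1632 Y57.8332
M3 S818
G1 X19.8734 Y41.1983 F1267
M5
G0 X13.3855 Y54.5654
M3 S818
G1 X13.2815 Y53.1001 F1267
G1 X13.5762 Y51.5847
G1 X14.2695 Y50.0193
G1 X15.3615 Y48.4038
G1 X16.8522 Y46.7383
G1 X18.7416 Y45.0227
M5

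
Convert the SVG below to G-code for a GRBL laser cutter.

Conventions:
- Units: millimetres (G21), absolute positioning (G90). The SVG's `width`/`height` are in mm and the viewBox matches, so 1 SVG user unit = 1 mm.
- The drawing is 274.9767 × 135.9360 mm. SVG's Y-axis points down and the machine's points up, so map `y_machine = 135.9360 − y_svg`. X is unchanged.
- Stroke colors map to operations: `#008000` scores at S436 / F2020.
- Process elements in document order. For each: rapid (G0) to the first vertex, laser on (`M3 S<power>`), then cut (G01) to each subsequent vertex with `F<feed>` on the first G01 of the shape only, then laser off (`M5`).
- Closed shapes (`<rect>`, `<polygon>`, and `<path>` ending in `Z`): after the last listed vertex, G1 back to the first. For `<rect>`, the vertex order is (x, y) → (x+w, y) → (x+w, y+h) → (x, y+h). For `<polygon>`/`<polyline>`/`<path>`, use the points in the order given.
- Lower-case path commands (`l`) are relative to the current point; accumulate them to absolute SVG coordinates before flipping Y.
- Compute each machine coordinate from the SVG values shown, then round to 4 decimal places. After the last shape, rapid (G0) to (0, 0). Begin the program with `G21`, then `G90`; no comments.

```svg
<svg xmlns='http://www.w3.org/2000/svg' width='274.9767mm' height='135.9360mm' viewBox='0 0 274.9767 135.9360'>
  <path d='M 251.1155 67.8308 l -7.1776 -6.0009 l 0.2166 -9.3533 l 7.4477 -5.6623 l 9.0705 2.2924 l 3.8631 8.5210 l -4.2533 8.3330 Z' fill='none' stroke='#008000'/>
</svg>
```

1 u = 1 mm; y_m = 135.9360 − y.

[1] `<path>` regular polygon, #008000→score S436 F2020: (251.1155,68.1052) → (243.9379,74.1061) → (244.1545,83.4594) → (251.6022,89.1217) → (260.6727,86.8293) → (264.5358,78.3083) → (260.2825,69.9753) → (251.1155,68.1052) (closed)

G21
G90
G0 X251.1155 Y68.1052
M3 S436
G01 X243.9379 Y74.1061 F2020
G01 X244.1545 Y83.4594
G01 X251.6022 Y89.1217
G01 X260.6727 Y86.8293
G01 X264.5358 Y78.3083
G01 X260.2825 Y69.9753
G01 X251.1155 Y68.1052
M5
G0 X0.0000 Y0.0000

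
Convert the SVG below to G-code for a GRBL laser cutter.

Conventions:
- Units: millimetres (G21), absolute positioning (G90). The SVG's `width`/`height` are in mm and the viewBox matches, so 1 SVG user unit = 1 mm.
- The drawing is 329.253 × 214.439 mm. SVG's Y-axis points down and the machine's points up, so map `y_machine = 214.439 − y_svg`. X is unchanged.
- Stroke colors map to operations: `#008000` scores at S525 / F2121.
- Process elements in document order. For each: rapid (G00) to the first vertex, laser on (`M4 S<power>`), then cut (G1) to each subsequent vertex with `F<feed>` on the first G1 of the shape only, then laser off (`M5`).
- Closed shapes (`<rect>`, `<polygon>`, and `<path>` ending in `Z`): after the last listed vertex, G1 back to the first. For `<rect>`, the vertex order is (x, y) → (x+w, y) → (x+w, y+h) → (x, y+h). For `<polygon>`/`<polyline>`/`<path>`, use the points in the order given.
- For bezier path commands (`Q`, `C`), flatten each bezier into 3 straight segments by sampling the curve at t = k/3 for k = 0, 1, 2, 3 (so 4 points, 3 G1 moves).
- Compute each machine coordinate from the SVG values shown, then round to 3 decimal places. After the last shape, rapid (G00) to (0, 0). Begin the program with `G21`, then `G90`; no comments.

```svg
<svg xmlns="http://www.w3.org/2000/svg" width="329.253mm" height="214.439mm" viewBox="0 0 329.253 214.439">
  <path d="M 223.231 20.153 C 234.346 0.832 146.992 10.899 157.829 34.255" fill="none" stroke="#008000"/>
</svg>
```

G21
G90
G00 X223.231 Y194.286
M4 S525
G1 X208.807 Y204.407 F2121
G1 X172.439 Y198.514
G1 X157.829 Y180.184
M5
G00 X0.000 Y0.000

viewBox `0 0 329.253 214.439` with mm width/height → 1 unit = 1 mm. Flip: y_m = 214.439 − y_svg.

**Shape 1** — `<path>` cubic bezier, stroke `#008000` → score (S525, F2121). Control points (SVG): P0=(223.231,20.153), P1=(234.346,0.832), P2=(146.992,10.899), P3=(157.829,34.255); sampled at t=k/3. Machine vertices: (223.231,194.286) → (208.807,204.407) → (172.439,198.514) → (157.829,180.184). Open path.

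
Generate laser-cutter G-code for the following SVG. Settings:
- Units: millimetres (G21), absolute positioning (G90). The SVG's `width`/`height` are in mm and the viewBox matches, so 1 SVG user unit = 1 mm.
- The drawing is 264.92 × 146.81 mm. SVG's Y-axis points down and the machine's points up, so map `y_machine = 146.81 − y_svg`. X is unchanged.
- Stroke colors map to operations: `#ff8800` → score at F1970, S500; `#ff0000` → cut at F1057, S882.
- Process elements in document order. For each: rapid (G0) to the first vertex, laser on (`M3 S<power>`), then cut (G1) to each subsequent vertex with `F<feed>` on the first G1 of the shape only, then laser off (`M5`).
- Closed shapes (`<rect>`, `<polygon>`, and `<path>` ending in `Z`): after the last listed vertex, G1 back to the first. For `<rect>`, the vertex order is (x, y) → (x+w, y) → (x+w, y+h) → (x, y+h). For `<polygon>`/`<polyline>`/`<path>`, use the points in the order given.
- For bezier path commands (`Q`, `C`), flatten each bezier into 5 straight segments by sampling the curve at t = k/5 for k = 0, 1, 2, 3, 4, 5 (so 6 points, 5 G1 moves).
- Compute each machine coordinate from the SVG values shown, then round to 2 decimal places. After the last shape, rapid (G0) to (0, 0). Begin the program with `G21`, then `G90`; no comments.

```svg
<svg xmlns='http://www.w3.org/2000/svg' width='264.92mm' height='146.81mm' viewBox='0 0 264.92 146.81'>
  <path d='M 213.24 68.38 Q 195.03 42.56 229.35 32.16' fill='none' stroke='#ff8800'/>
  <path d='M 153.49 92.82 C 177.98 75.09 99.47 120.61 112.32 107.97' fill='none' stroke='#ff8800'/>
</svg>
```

viewBox `0 0 264.92 146.81` with mm width/height → 1 unit = 1 mm. Flip: y_m = 146.81 − y_svg.

**Shape 1** — `<path>` quadratic bezier, stroke `#ff8800` → score (S500, F1970). Control points (SVG): P0=(213.24,68.38), P1=(195.03,42.56), P2=(229.35,32.16); sampled at t=k/5. Machine vertices: (213.24,78.43) → (208.06,88.14) → (207.08,96.62) → (210.30,103.86) → (217.72,109.87) → (229.35,114.65). Open path.

**Shape 2** — `<path>` cubic bezier, stroke `#ff8800` → score (S500, F1970). Control points (SVG): P0=(153.49,92.82), P1=(177.98,75.09), P2=(99.47,120.61), P3=(112.32,107.97); sampled at t=k/5. Machine vertices: (153.49,53.99) → (157.38,58.01) → (145.88,52.68) → (128.31,43.82) → (114.02,37.26) → (112.32,38.84). Open path.

G21
G90
G0 X213.24 Y78.43
M3 S500
G1 X208.06 Y88.14 F1970
G1 X207.08 Y96.62
G1 X210.30 Y103.86
G1 X217.72 Y109.87
G1 X229.35 Y114.65
M5
G0 X153.49 Y53.99
M3 S500
G1 X157.38 Y58.01 F1970
G1 X145.88 Y52.68
G1 X128.31 Y43.82
G1 X114.02 Y37.26
G1 X112.32 Y38.84
M5
G0 X0.00 Y0.00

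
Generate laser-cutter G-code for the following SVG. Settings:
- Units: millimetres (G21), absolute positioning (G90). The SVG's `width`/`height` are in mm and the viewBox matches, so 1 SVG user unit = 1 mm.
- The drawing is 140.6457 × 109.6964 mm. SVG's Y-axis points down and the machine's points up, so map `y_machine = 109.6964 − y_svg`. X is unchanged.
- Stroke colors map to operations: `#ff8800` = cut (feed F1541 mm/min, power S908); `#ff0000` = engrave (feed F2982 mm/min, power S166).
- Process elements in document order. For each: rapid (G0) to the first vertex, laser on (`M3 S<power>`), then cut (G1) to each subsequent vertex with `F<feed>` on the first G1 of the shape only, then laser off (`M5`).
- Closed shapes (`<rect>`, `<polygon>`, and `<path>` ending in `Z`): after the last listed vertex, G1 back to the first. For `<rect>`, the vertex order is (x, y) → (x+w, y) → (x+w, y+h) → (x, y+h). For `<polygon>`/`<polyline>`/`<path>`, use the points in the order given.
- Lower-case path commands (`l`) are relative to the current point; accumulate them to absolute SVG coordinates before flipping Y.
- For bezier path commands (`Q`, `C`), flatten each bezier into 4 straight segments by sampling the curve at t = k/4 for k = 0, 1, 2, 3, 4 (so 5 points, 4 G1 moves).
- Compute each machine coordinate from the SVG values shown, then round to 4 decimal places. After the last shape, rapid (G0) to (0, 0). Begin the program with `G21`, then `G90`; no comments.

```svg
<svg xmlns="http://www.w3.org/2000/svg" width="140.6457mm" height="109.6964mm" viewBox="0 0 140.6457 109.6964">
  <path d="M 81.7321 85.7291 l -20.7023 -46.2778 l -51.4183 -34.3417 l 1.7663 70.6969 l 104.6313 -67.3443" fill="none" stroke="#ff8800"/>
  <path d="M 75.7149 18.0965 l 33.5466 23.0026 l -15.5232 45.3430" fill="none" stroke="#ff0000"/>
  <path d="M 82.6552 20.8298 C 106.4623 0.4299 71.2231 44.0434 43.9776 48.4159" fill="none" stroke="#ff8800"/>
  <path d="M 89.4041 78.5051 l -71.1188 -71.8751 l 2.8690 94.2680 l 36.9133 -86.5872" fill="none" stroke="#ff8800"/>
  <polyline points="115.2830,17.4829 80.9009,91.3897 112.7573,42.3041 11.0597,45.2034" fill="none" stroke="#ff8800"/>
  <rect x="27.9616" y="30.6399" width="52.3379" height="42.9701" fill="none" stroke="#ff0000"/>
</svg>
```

G21
G90
G0 X81.7321 Y23.9673
M3 S908
G1 X61.0298 Y70.2451 F1541
G1 X9.6115 Y104.5868
G1 X11.3778 Y33.8899
G1 X116.0091 Y101.2342
M5
G0 X75.7149 Y91.5999
M3 S166
G1 X109.2615 Y68.5973 F2982
G1 X93.7383 Y23.2543
M5
G0 X82.6552 Y88.8666
M3 S908
G1 X90.4868 Y93.7774 F1541
G1 X82.4611 Y84.3632
G1 X64.8630 Y70.3042
G1 X43.9776 Y61.2805
M5
G0 X89.4041 Y31.1913
M3 S908
G1 X18.2853 Y103.0664 F1541
G1 X21.1543 Y8.7984
G1 X58.0676 Y95.3856
M5
G0 X115.2830 Y92.2135
M3 S908
G1 X80.9009 Y18.3067 F1541
G1 X112.7573 Y67.3923
G1 X11.0597 Y64.4930
M5
G0 X27.9616 Y79.0565
M3 S166
G1 X80.2995 Y79.0565 F2982
G1 X80.2995 Y36.0864
G1 X27.9616 Y36.0864
G1 X27.9616 Y79.0565
M5
G0 X0.0000 Y0.0000

1 u = 1 mm; y_m = 109.6964 − y.

[1] `<path>` open polyline, #ff8800→cut S908 F1541: (81.7321,23.9673) → (61.0298,70.2451) → (9.6115,104.5868) → (11.3778,33.8899) → (116.0091,101.2342)

[2] `<path>` open polyline, #ff0000→engrave S166 F2982: (75.7149,91.5999) → (109.2615,68.5973) → (93.7383,23.2543)

[3] `<path>` cubic bezier, #ff8800→cut S908 F1541: (82.6552,88.8666) → (90.4868,93.7774) → (82.4611,84.3632) → (64.8630,70.3042) → (43.9776,61.2805)

[4] `<path>` open polyline, #ff8800→cut S908 F1541: (89.4041,31.1913) → (18.2853,103.0664) → (21.1543,8.7984) → (58.0676,95.3856)

[5] `<polyline>` open polyline, #ff8800→cut S908 F1541: (115.2830,92.2135) → (80.9009,18.3067) → (112.7573,67.3923) → (11.0597,64.4930)

[6] `<rect>` rectangle, #ff0000→engrave S166 F2982: (27.9616,79.0565) → (80.2995,79.0565) → (80.2995,36.0864) → (27.9616,36.0864) → (27.9616,79.0565) (closed)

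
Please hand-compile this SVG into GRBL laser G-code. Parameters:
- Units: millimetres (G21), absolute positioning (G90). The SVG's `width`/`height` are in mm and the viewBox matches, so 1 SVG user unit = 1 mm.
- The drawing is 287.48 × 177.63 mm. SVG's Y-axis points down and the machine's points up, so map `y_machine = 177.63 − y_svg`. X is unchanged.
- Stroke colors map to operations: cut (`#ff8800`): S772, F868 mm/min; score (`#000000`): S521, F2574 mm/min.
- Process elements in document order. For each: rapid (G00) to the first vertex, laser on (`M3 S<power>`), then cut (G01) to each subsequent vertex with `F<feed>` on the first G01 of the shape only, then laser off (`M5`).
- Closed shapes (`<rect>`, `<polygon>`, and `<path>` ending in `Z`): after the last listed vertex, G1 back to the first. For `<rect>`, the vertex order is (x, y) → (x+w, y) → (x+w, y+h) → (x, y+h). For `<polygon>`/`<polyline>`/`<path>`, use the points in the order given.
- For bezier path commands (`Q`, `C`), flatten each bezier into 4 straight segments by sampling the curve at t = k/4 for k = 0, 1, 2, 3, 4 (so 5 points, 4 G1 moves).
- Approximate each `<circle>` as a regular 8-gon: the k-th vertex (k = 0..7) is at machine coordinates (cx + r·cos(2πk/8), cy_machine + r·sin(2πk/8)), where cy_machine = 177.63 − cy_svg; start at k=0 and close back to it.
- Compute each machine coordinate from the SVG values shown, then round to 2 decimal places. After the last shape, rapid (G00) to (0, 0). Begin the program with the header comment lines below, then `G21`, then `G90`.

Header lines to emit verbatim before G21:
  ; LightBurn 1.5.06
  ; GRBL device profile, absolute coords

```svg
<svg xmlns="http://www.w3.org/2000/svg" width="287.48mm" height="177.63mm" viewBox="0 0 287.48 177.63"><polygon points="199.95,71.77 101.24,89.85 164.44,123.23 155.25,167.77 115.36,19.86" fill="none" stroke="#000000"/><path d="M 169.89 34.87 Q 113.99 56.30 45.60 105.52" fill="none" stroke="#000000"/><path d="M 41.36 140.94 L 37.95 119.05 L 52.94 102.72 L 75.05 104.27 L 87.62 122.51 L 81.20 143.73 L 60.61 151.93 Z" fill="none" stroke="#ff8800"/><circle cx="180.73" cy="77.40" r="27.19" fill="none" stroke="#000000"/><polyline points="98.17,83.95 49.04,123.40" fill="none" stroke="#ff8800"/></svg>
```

1 u = 1 mm; y_m = 177.63 − y.

[1] `<polygon>` closed polygon, #000000→score S521 F2574: (199.95,105.86) → (101.24,87.78) → (164.44,54.40) → (155.25,9.86) → (115.36,157.77) → (199.95,105.86) (closed)

[2] `<path>` quadratic bezier, #000000→score S521 F2574: (169.89,142.76) → (141.16,130.31) → (110.87,114.38) → (79.01,94.98) → (45.60,72.11)

[3] `<path>` regular polygon, #ff8800→cut S772 F868: (41.36,36.69) → (37.95,58.58) → (52.94,74.91) → (75.05,73.36) → (87.62,55.12) → (81.20,33.90) → (60.61,25.70) → (41.36,36.69) (closed)

[4] `<circle>` circle, #000000→score S521 F2574: (207.92,100.23) → (199.96,119.46) → (180.73,127.42) → (161.50,119.46) → (153.54,100.23) → (161.50,81.00) → (180.73,73.04) → (199.96,81.00) → (207.92,100.23) (closed)

[5] `<polyline>` line segment, #ff8800→cut S772 F868: (98.17,93.68) → (49.04,54.23)

; LightBurn 1.5.06
; GRBL device profile, absolute coords
G21
G90
G00 X199.95 Y105.86
M3 S521
G01 X101.24 Y87.78 F2574
G01 X164.44 Y54.40
G01 X155.25 Y9.86
G01 X115.36 Y157.77
G01 X199.95 Y105.86
M5
G00 X169.89 Y142.76
M3 S521
G01 X141.16 Y130.31 F2574
G01 X110.87 Y114.38
G01 X79.01 Y94.98
G01 X45.60 Y72.11
M5
G00 X41.36 Y36.69
M3 S772
G01 X37.95 Y58.58 F868
G01 X52.94 Y74.91
G01 X75.05 Y73.36
G01 X87.62 Y55.12
G01 X81.20 Y33.90
G01 X60.61 Y25.70
G01 X41.36 Y36.69
M5
G00 X207.92 Y100.23
M3 S521
G01 X199.96 Y119.46 F2574
G01 X180.73 Y127.42
G01 X161.50 Y119.46
G01 X153.54 Y100.23
G01 X161.50 Y81.00
G01 X180.73 Y73.04
G01 X199.96 Y81.00
G01 X207.92 Y100.23
M5
G00 X98.17 Y93.68
M3 S772
G01 X49.04 Y54.23 F868
M5
G00 X0.00 Y0.00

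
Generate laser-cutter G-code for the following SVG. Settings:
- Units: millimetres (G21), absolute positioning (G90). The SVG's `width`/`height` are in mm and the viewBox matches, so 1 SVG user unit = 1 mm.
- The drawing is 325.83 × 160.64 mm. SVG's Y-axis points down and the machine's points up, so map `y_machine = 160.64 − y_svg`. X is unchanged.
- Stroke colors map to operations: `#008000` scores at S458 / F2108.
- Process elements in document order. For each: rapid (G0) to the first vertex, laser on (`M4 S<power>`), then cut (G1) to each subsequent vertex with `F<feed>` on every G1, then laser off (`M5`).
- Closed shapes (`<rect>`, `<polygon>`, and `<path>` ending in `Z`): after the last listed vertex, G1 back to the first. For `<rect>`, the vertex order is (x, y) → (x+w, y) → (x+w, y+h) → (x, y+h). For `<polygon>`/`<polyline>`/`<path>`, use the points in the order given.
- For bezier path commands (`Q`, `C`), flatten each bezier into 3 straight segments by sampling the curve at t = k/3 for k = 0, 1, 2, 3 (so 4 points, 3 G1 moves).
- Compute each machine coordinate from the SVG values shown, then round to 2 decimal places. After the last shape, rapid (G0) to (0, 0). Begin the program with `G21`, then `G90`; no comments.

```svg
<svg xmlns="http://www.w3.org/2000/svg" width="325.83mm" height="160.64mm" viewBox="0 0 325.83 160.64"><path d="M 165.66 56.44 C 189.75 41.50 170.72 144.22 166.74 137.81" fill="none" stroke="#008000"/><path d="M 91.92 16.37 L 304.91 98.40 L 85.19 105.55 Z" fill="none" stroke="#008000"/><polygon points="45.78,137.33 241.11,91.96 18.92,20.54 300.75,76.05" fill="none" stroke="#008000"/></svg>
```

G21
G90
G0 X165.66 Y104.20
M4 S458
G1 X177.53 Y88.32 F2108
G1 X173.58 Y44.40 F2108
G1 X166.74 Y22.83 F2108
M5
G0 X91.92 Y144.27
M4 S458
G1 X304.91 Y62.24 F2108
G1 X85.19 Y55.09 F2108
G1 X91.92 Y144.27 F2108
M5
G0 X45.78 Y23.31
M4 S458
G1 X241.11 Y68.68 F2108
G1 X18.92 Y140.10 F2108
G1 X300.75 Y84.59 F2108
G1 X45.78 Y23.31 F2108
M5
G0 X0.00 Y0.00

viewBox `0 0 325.83 160.64` with mm width/height → 1 unit = 1 mm. Flip: y_m = 160.64 − y_svg.

**Shape 1** — `<path>` cubic bezier, stroke `#008000` → score (S458, F2108). Control points (SVG): P0=(165.66,56.44), P1=(189.75,41.50), P2=(170.72,144.22), P3=(166.74,137.81); sampled at t=k/3. Machine vertices: (165.66,104.20) → (177.53,88.32) → (173.58,44.40) → (166.74,22.83). Open path.

**Shape 2** — `<path>` closed polygon, stroke `#008000` → score (S458, F2108). Machine vertices: (91.92,144.27) → (304.91,62.24) → (85.19,55.09) → (91.92,144.27). Closed: final G1 returns to the first vertex.

**Shape 3** — `<polygon>` closed polygon, stroke `#008000` → score (S458, F2108). Machine vertices: (45.78,23.31) → (241.11,68.68) → (18.92,140.10) → (300.75,84.59) → (45.78,23.31). Closed: final G1 returns to the first vertex.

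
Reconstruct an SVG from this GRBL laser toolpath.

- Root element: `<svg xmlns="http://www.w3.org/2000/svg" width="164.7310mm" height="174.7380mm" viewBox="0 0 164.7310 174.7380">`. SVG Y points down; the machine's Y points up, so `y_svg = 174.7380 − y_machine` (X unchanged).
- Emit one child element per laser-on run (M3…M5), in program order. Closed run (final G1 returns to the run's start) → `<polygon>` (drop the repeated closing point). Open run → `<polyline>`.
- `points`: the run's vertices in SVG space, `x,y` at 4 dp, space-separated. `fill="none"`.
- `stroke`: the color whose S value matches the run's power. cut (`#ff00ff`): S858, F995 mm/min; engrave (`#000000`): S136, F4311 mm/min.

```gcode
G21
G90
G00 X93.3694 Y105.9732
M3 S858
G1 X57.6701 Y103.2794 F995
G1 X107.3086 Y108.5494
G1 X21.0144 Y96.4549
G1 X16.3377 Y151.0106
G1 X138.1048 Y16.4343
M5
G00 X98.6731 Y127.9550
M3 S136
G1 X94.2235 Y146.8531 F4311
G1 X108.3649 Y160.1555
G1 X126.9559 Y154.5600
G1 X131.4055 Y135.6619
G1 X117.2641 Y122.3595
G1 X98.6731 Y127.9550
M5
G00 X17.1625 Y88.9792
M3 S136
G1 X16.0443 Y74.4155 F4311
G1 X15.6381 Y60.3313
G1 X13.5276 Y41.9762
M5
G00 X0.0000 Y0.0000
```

<svg xmlns="http://www.w3.org/2000/svg" width="164.7310mm" height="174.7380mm" viewBox="0 0 164.7310 174.7380">
  <polyline points="93.3694,68.7648 57.6701,71.4586 107.3086,66.1886 21.0144,78.2831 16.3377,23.7274 138.1048,158.3037" fill="none" stroke="#ff00ff"/>
  <polygon points="98.6731,46.7830 94.2235,27.8849 108.3649,14.5825 126.9559,20.1780 131.4055,39.0761 117.2641,52.3785" fill="none" stroke="#000000"/>
  <polyline points="17.1625,85.7588 16.0443,100.3225 15.6381,114.4067 13.5276,132.7618" fill="none" stroke="#000000"/>
</svg>

Machine Y-up, SVG Y-down with viewBox height 174.7380, so y_svg = 174.7380 − y_machine; X carries over.

Run 1: S858 ⇒ cut layer `#ff00ff`. The run is open, so emit a `<polyline>` with points (Y-flipped): 93.3694,68.7648 57.6701,71.4586 107.3086,66.1886 21.0144,78.2831 16.3377,23.7274 138.1048,158.3037.

Run 2: S136 ⇒ engrave layer `#000000`. The run returns to its start, so emit a `<polygon>` with points (Y-flipped): 98.6731,46.7830 94.2235,27.8849 108.3649,14.5825 126.9559,20.1780 131.4055,39.0761 117.2641,52.3785.

Run 3: the run's S136 means `#000000` (engrave). The run is open, so emit a `<polyline>` with points (Y-flipped): 17.1625,85.7588 16.0443,100.3225 15.6381,114.4067 13.5276,132.7618.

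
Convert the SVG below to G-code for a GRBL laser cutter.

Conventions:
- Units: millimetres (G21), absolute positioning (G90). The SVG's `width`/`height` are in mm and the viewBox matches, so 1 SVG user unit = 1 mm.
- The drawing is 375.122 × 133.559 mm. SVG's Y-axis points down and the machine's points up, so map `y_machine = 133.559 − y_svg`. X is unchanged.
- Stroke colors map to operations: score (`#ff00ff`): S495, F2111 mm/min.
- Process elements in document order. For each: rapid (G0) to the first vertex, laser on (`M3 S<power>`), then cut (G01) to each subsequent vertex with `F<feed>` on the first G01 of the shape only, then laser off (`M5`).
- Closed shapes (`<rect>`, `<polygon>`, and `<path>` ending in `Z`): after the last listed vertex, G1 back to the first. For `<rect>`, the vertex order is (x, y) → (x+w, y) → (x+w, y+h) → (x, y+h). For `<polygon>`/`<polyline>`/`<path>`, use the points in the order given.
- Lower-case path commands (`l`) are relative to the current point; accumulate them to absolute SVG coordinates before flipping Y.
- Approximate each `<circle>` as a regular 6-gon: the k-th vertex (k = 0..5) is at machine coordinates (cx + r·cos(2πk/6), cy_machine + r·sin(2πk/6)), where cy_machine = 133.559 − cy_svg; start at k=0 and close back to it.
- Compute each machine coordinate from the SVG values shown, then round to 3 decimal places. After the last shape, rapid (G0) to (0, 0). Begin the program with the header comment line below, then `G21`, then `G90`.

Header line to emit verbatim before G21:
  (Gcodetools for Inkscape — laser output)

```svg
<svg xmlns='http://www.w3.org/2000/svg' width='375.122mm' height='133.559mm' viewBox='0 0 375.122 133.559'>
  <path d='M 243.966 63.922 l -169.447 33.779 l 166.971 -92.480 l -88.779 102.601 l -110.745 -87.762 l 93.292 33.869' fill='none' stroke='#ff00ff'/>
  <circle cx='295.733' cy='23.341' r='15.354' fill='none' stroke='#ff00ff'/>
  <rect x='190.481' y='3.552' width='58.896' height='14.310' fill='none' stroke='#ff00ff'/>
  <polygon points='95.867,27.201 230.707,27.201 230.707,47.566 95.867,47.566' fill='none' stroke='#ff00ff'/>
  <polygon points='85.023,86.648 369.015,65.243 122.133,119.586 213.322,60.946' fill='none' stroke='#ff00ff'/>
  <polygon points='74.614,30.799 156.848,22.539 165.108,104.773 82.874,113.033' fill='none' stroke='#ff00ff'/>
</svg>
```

(Gcodetools for Inkscape — laser output)
G21
G90
G0 X243.966 Y69.637
M3 S495
G01 X74.519 Y35.858 F2111
G01 X241.490 Y128.338
G01 X152.711 Y25.737
G01 X41.966 Y113.499
G01 X135.258 Y79.630
M5
G0 X311.087 Y110.218
M3 S495
G01 X303.410 Y123.515 F2111
G01 X288.056 Y123.515
G01 X280.379 Y110.218
G01 X288.056 Y96.921
G01 X303.410 Y96.921
G01 X311.087 Y110.218
M5
G0 X190.481 Y130.007
M3 S495
G01 X249.377 Y130.007 F2111
G01 X249.377 Y115.697
G01 X190.481 Y115.697
G01 X190.481 Y130.007
M5
G0 X95.867 Y106.358
M3 S495
G01 X230.707 Y106.358 F2111
G01 X230.707 Y85.993
G01 X95.867 Y85.993
G01 X95.867 Y106.358
M5
G0 X85.023 Y46.911
M3 S495
G01 X369.015 Y68.316 F2111
G01 X122.133 Y13.973
G01 X213.322 Y72.613
G01 X85.023 Y46.911
M5
G0 X74.614 Y102.760
M3 S495
G01 X156.848 Y111.020 F2111
G01 X165.108 Y28.786
G01 X82.874 Y20.526
G01 X74.614 Y102.760
M5
G0 X0.000 Y0.000

Since the viewBox matches the mm dimensions, user units are millimetres directly. The only transform is the Y-flip y_m = 133.559 − y_svg.

Shape 1 is a open polyline drawn with `<path>`. Its stroke #ff00ff means score at S495, F2111. After flipping Y the toolpath is (243.966,69.637) → (74.519,35.858) → (241.490,128.338) → (152.711,25.737) → (41.966,113.499) → (135.258,79.630).

Shape 2 is a circle drawn with `<circle>`. Its stroke #ff00ff means score at S495, F2111. After flipping Y the toolpath is (311.087,110.218) → (303.410,123.515) → (288.056,123.515) → (280.379,110.218) → (288.056,96.921) → (303.410,96.921) → (311.087,110.218), returning to the start.

Shape 3 is a rectangle drawn with `<rect>`. Its stroke #ff00ff means score at S495, F2111. After flipping Y the toolpath is (190.481,130.007) → (249.377,130.007) → (249.377,115.697) → (190.481,115.697) → (190.481,130.007), returning to the start.

Shape 4 is a rectangle drawn with `<polygon>`. Its stroke #ff00ff means score at S495, F2111. After flipping Y the toolpath is (95.867,106.358) → (230.707,106.358) → (230.707,85.993) → (95.867,85.993) → (95.867,106.358), returning to the start.

Shape 5 is a closed polygon drawn with `<polygon>`. Its stroke #ff00ff means score at S495, F2111. After flipping Y the toolpath is (85.023,46.911) → (369.015,68.316) → (122.133,13.973) → (213.322,72.613) → (85.023,46.911), returning to the start.

Shape 6 is a regular polygon drawn with `<polygon>`. Its stroke #ff00ff means score at S495, F2111. After flipping Y the toolpath is (74.614,102.760) → (156.848,111.020) → (165.108,28.786) → (82.874,20.526) → (74.614,102.760), returning to the start.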